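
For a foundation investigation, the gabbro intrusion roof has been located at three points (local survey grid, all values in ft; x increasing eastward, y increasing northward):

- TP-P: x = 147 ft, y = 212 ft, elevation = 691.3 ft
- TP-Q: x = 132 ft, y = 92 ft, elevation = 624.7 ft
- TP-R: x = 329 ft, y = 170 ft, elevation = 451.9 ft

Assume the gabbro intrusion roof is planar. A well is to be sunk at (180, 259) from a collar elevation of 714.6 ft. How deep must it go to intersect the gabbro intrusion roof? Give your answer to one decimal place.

Two edge vectors: TP-P→TP-Q = (-15, -120, -66.6), TP-P→TP-R = (182, -42, -239.4).
Normal n = (TP-P→TP-Q) × (TP-P→TP-R) = (25930.8, -15712.2, 22470).
So ∂z/∂x = −n_x/n_z = −1.15402 and ∂z/∂y = −n_y/n_z = 0.69925.
Intercept c from TP-P: 691.3 + 169.64 − 148.24 = 712.70.
At (180, 259): z_contact = −207.72 + 181.11 + 712.70 = 686.08 ft.
Depth below ground = 714.6 − 686.08 = 28.5 ft.

28.5 ft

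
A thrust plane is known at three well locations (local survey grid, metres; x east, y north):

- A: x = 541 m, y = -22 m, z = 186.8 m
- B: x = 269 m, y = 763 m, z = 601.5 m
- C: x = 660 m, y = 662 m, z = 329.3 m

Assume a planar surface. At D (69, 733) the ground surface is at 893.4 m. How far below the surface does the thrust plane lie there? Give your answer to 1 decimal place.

178.4 m

Two edge vectors: A→B = (-272, 785, 414.7), A→C = (119, 684, 142.5).
Normal n = (A→B) × (A→C) = (-171792.3, 88109.3, -279463).
So ∂z/∂x = −n_x/n_z = −0.61472 and ∂z/∂y = −n_y/n_z = 0.31528.
Intercept c from A: 186.8 + 332.57 + 6.94 = 526.30.
At (69, 733): z_contact = −42.42 + 231.10 + 526.30 = 714.99 m.
Depth below ground = 893.4 − 714.99 = 178.4 m.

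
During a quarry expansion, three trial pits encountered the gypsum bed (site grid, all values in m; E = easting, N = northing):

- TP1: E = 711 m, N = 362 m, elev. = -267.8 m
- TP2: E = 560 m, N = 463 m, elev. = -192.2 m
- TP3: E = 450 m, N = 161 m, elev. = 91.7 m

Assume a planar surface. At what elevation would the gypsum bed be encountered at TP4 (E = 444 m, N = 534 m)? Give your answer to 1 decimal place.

-130.1 m

Two edge vectors: TP1→TP2 = (-151, 101, 75.6), TP1→TP3 = (-261, -201, 359.5).
Normal n = (TP1→TP2) × (TP1→TP3) = (51505.1, 34552.9, 56712).
So ∂z/∂E = −n_x/n_z = −0.90819 and ∂z/∂N = −n_y/n_z = −0.60927.
Intercept c from TP1: -267.8 + 645.72 + 220.56 = 598.48.
At (444, 534): z = −403.2 − 325.3 + 598.48 = -130.1 m.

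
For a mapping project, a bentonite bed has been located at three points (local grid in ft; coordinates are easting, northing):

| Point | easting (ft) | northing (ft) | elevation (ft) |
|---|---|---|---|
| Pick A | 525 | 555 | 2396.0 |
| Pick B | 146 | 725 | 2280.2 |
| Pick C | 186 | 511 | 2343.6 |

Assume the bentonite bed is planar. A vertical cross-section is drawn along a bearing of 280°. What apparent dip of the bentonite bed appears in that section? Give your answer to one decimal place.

13.0°

Let the plane be z = a·easting + b·northing + c.
Pick B−Pick A: −379a + 170b = −115.8;  Pick C−Pick A: −339a − 44b = −52.4.
Solving gives a = 0.18845, b = −0.26104.
Unit vector along 280° is (sin 280°, cos 280°) = (-0.9848, 0.1736).
Slope in that direction = a·(-0.9848) + b·(0.1736) = −0.23092.
Apparent dip = arctan|0.23092| = 13.0° (true dip is 17.8°, so apparent ≤ true as expected).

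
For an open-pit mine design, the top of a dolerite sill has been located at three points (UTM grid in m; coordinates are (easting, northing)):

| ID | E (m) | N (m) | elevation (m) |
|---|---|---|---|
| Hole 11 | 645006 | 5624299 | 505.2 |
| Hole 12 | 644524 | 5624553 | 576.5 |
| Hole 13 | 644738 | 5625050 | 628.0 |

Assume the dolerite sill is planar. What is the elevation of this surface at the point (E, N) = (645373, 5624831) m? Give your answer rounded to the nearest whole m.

Two edge vectors: Hole 11→Hole 12 = (-482, 254, 71.3), Hole 11→Hole 13 = (-268, 751, 122.8).
Normal n = (Hole 11→Hole 12) × (Hole 11→Hole 13) = (-22355.1, 40081.2, -293910).
So ∂z/∂E = −n_x/n_z = −0.07606104 and ∂z/∂N = −n_y/n_z = 0.13637236.
Intercept c from Hole 11: 505.2 + 49059.83 − 766998.92 = −717433.90.
At (645373, 5624831): z = −49087.7 + 767071.5 − 717433.90 = 549.8 m.

550 m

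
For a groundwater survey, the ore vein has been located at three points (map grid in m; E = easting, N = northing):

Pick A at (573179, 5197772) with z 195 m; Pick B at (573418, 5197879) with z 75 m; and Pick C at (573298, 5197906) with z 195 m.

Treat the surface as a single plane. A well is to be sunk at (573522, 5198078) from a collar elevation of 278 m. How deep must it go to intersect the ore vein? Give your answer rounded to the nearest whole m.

Two edge vectors: Pick A→Pick B = (239, 107, -120), Pick A→Pick C = (119, 134, 0).
Normal n = (Pick A→Pick B) × (Pick A→Pick C) = (16080, -14280, 19293).
So ∂z/∂E = −n_x/n_z = −0.83346291 and ∂z/∂N = −n_y/n_z = 0.74016483.
Intercept c from Pick A: 195 + 477723.44 − 3847208.01 = −3369289.57.
At (573522, 5198078): z_contact = −478009.3 + 3847434.5 − 3369289.57 = 135.6 m.
Depth below ground = 278 − 135.6 = 142 m.

142 m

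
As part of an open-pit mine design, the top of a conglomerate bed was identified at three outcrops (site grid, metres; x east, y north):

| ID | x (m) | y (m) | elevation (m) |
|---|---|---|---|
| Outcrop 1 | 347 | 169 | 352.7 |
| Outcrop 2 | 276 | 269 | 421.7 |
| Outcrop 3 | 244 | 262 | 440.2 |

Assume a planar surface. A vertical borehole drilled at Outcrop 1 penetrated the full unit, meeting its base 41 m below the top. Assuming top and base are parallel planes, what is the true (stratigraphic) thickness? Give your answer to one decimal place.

34.0 m

Two edge vectors: Outcrop 1→Outcrop 2 = (-71, 100, 69), Outcrop 1→Outcrop 3 = (-103, 93, 87.5).
Normal n = (Outcrop 1→Outcrop 2) × (Outcrop 1→Outcrop 3) = (2333, -894.5, 3697).
So ∂z/∂x = −n_x/n_z = −0.63105 and ∂z/∂y = −n_y/n_z = 0.24195.
|∇z| = √(a²+b²) = 0.67585, so dip δ = arctan(0.67585) = 34.05°.
True thickness = vertical thickness × cos δ = 41 × cos 34.05° = 34.0 m.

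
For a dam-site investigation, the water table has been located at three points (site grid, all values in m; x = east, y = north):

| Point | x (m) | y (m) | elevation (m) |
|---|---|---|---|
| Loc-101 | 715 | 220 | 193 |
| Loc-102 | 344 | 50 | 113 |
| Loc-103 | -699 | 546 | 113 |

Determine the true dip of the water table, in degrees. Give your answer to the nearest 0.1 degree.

Two edge vectors: Loc-101→Loc-102 = (-371, -170, -80), Loc-101→Loc-103 = (-1414, 326, -80).
Normal n = (Loc-101→Loc-102) × (Loc-101→Loc-103) = (39680, 83440, -361326).
So ∂z/∂x = −n_x/n_z = 0.10982 and ∂z/∂y = −n_y/n_z = 0.23093.
Gradient magnitude |∇z| = √(a² + b²) = √(0.01206 + 0.05333) = 0.25571.
True dip = arctan(0.25571) = 14.3°, dipping toward SSW (azimuth ≈ 205°).

14.3°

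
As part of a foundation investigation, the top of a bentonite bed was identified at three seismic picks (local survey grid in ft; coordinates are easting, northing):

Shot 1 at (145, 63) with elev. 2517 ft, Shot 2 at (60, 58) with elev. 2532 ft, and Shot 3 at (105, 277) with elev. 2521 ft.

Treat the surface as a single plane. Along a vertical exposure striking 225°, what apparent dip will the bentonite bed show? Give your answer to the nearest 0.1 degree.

7.6°

Two edge vectors: Shot 1→Shot 2 = (-85, -5, 15), Shot 1→Shot 3 = (-40, 214, 4).
Normal n = (Shot 1→Shot 2) × (Shot 1→Shot 3) = (-3230, -260, -18390).
So ∂z/∂easting = −n_x/n_z = −0.17564 and ∂z/∂northing = −n_y/n_z = −0.01414.
Unit vector along 225° is (sin 225°, cos 225°) = (-0.7071, -0.7071).
Slope in that direction = a·(-0.7071) + b·(-0.7071) = 0.13419.
Apparent dip = arctan|0.13419| = 7.6° (true dip is 10.0°, so apparent ≤ true as expected).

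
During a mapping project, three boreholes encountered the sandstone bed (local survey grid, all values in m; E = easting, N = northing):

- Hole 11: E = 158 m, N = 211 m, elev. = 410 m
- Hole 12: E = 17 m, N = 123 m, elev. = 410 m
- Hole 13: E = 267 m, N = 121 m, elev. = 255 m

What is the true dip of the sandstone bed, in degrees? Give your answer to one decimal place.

49.1°

Two edge vectors: Hole 11→Hole 12 = (-141, -88, 0), Hole 11→Hole 13 = (109, -90, -155).
Normal n = (Hole 11→Hole 12) × (Hole 11→Hole 13) = (13640, -21855, 22282).
So ∂z/∂E = −n_x/n_z = −0.61215 and ∂z/∂N = −n_y/n_z = 0.98084.
Gradient magnitude |∇z| = √(a² + b²) = √(0.37473 + 0.96204) = 1.15619.
True dip = arctan(1.15619) = 49.1°, dipping toward SSE (azimuth ≈ 148°).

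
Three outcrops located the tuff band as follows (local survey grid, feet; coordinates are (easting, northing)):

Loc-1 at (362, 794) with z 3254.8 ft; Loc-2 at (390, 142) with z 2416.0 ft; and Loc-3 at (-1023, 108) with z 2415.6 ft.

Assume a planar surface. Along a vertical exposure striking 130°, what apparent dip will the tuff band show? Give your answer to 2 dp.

40.35°

Two edge vectors: Loc-1→Loc-2 = (28, -652, -838.8), Loc-1→Loc-3 = (-1385, -686, -839.2).
Normal n = (Loc-1→Loc-2) × (Loc-1→Loc-3) = (-28258.4, 1185235.6, -922228).
So ∂z/∂E = −n_x/n_z = −0.03064 and ∂z/∂N = −n_y/n_z = 1.28519.
Unit vector along 130° is (sin 130°, cos 130°) = (0.7660, -0.6428).
Slope in that direction = a·(0.7660) + b·(-0.6428) = −0.84958.
Apparent dip = arctan|0.84958| = 40.35° (true dip is 52.1°, so apparent ≤ true as expected).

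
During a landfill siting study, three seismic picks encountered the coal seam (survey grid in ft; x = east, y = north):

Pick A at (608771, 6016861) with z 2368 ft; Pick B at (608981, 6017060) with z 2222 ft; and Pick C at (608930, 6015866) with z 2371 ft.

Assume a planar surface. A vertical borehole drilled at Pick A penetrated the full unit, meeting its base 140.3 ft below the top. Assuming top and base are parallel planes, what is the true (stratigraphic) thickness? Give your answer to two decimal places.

119.80 ft

Let the plane be z = a·x + b·y + c.
Pick B−Pick A: 210a + 199b = −146;  Pick C−Pick A: 159a − 995b = 3.
Solving gives a = −0.60132, b = −0.09911.
|∇z| = √(a²+b²) = 0.60944, so dip δ = arctan(0.60944) = 31.36°.
True thickness = vertical thickness × cos δ = 140.3 × cos 31.36° = 119.80 ft.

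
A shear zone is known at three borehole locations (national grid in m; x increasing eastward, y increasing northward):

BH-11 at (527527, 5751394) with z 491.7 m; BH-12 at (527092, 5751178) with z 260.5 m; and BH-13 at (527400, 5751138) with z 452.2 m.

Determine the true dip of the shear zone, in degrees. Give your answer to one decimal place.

Two edge vectors: BH-11→BH-12 = (-435, -216, -231.2), BH-11→BH-13 = (-127, -256, -39.5).
Normal n = (BH-11→BH-12) × (BH-11→BH-13) = (-50655.2, 12179.9, 83928).
So ∂z/∂x = −n_x/n_z = 0.60356 and ∂z/∂y = −n_y/n_z = −0.14512.
Gradient magnitude |∇z| = √(a² + b²) = √(0.36428 + 0.02106) = 0.62076.
True dip = arctan(0.62076) = 31.8°, dipping toward WNW (azimuth ≈ 284°).

31.8°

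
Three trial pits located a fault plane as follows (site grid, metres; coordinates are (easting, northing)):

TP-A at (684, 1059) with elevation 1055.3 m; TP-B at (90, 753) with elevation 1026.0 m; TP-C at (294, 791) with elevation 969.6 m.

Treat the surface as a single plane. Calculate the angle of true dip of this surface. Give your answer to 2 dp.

47.54°

Two edge vectors: TP-A→TP-B = (-594, -306, -29.3), TP-A→TP-C = (-390, -268, -85.7).
Normal n = (TP-A→TP-B) × (TP-A→TP-C) = (18371.8, -39478.8, 39852).
So ∂z/∂E = −n_x/n_z = −0.46100 and ∂z/∂N = −n_y/n_z = 0.99064.
Gradient magnitude |∇z| = √(a² + b²) = √(0.21252 + 0.98136) = 1.09265.
True dip = arctan(1.09265) = 47.54°, dipping toward SSE (azimuth ≈ 155°).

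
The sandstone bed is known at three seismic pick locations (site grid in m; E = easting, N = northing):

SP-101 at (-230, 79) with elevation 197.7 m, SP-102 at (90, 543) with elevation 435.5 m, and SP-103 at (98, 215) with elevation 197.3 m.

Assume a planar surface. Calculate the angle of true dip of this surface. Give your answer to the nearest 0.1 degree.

37.9°

Two edge vectors: SP-101→SP-102 = (320, 464, 237.8), SP-101→SP-103 = (328, 136, -0.4).
Normal n = (SP-101→SP-102) × (SP-101→SP-103) = (-32526.4, 78126.4, -108672).
So ∂z/∂E = −n_x/n_z = −0.29931 and ∂z/∂N = −n_y/n_z = 0.71892.
Gradient magnitude |∇z| = √(a² + b²) = √(0.08959 + 0.51684) = 0.77874.
True dip = arctan(0.77874) = 37.9°, dipping toward SSE (azimuth ≈ 157°).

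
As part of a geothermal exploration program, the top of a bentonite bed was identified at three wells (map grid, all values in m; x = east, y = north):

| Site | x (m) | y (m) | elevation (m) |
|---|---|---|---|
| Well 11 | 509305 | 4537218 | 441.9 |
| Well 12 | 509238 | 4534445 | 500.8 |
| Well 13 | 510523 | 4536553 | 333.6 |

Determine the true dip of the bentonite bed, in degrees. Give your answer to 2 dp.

5.77°

Two edge vectors: Well 11→Well 12 = (-67, -2773, 58.9), Well 11→Well 13 = (1218, -665, -108.3).
Normal n = (Well 11→Well 12) × (Well 11→Well 13) = (339484.4, 64484.1, 3422069).
So ∂z/∂x = −n_x/n_z = −0.09920 and ∂z/∂y = −n_y/n_z = −0.01884.
Gradient magnitude |∇z| = √(a² + b²) = √(0.00984 + 0.00036) = 0.10098.
True dip = arctan(0.10098) = 5.77°, dipping toward E (azimuth ≈ 079°).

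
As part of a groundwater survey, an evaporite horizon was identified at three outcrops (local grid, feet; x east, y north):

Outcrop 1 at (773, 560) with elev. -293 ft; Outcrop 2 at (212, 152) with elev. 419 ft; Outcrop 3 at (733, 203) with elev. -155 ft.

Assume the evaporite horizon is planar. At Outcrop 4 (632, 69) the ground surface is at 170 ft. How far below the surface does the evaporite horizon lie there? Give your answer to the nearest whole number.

181 ft

Two edge vectors: Outcrop 1→Outcrop 2 = (-561, -408, 712), Outcrop 1→Outcrop 3 = (-40, -357, 138).
Normal n = (Outcrop 1→Outcrop 2) × (Outcrop 1→Outcrop 3) = (197880, 48938, 183957).
So ∂z/∂x = −n_x/n_z = −1.07569 and ∂z/∂y = −n_y/n_z = −0.26603.
Intercept c from Outcrop 1: -293 + 831.51 + 148.98 = 687.48.
At (632, 69): z_contact = −679.8 − 18.4 + 687.48 = -10.7 ft.
Depth below ground = 170 − (-10.7) = 181 ft.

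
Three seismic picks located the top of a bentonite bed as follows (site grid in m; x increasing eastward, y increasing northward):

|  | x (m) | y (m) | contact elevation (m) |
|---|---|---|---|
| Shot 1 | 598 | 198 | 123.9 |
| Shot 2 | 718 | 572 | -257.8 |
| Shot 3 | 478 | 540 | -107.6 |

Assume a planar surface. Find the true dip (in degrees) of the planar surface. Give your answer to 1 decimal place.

Two edge vectors: Shot 1→Shot 2 = (120, 374, -381.7), Shot 1→Shot 3 = (-120, 342, -231.5).
Normal n = (Shot 1→Shot 2) × (Shot 1→Shot 3) = (43960.4, 73584, 85920).
So ∂z/∂x = −n_x/n_z = −0.51164 and ∂z/∂y = −n_y/n_z = −0.85642.
Gradient magnitude |∇z| = √(a² + b²) = √(0.26178 + 0.73346) = 0.99762.
True dip = arctan(0.99762) = 44.9°, dipping toward NNE (azimuth ≈ 031°).

44.9°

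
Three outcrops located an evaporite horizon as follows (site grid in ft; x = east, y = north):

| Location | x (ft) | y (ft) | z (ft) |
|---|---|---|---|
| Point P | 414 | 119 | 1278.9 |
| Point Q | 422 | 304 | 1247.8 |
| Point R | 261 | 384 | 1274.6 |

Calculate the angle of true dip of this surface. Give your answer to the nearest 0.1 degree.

Two edge vectors: Point P→Point Q = (8, 185, -31.1), Point P→Point R = (-153, 265, -4.3).
Normal n = (Point P→Point Q) × (Point P→Point R) = (7446, 4792.7, 30425).
So ∂z/∂x = −n_x/n_z = −0.24473 and ∂z/∂y = −n_y/n_z = −0.15753.
Gradient magnitude |∇z| = √(a² + b²) = √(0.05989 + 0.02481) = 0.29105.
True dip = arctan(0.29105) = 16.2°, dipping toward ENE (azimuth ≈ 057°).

16.2°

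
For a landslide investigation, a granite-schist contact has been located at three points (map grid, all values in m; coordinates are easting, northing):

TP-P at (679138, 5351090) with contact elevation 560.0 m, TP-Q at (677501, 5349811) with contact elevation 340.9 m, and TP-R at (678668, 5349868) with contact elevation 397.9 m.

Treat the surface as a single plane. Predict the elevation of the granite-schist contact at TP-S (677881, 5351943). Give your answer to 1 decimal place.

Two edge vectors: TP-P→TP-Q = (-1637, -1279, -219.1), TP-P→TP-R = (-470, -1222, -162.1).
Normal n = (TP-P→TP-Q) × (TP-P→TP-R) = (-60414.3, -162380.7, 1399284).
So ∂z/∂easting = −n_x/n_z = 0.043175152 and ∂z/∂northing = −n_y/n_z = 0.116045563.
Intercept c from TP-P: 560 − 29321.89 − 620970.25 = −649732.14.
At (677881, 5351943): z = 29267.6 + 621069.2 − 649732.14 = 604.7 m.

604.7 m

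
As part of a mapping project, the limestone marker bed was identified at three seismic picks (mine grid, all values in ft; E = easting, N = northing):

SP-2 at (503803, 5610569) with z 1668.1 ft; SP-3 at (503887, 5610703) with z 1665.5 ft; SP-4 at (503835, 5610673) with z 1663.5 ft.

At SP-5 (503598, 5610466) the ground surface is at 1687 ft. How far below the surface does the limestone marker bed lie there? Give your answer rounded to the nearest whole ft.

28 ft

Two edge vectors: SP-2→SP-3 = (84, 134, -2.6), SP-2→SP-4 = (32, 104, -4.6).
Normal n = (SP-2→SP-3) × (SP-2→SP-4) = (-346, 303.2, 4448).
So ∂z/∂E = −n_x/n_z = 0.07778777 and ∂z/∂N = −n_y/n_z = −0.06816547.
Intercept c from SP-2: 1668.1 − 39189.71 + 382447.06 = 344925.45.
At (503598, 5610466): z_contact = 39173.8 − 382440.0 + 344925.45 = 1659.2 ft.
Depth below ground = 1687 − 1659.2 = 28 ft.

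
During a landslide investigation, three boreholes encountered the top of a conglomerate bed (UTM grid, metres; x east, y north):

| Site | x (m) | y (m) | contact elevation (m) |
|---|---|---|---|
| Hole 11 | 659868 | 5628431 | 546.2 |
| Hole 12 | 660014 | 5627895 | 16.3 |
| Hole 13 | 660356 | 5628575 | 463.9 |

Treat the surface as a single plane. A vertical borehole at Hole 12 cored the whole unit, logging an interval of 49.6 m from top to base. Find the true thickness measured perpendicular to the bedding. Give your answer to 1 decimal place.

35.6 m

Let the plane be z = a·x + b·y + c.
Hole 12−Hole 11: 146a − 536b = −529.9;  Hole 13−Hole 11: 488a + 144b = −82.3.
Solving gives a = −0.42612, b = 0.87255.
|∇z| = √(a²+b²) = 0.97104, so dip δ = arctan(0.97104) = 44.16°.
True thickness = vertical thickness × cos δ = 49.6 × cos 44.16° = 35.6 m.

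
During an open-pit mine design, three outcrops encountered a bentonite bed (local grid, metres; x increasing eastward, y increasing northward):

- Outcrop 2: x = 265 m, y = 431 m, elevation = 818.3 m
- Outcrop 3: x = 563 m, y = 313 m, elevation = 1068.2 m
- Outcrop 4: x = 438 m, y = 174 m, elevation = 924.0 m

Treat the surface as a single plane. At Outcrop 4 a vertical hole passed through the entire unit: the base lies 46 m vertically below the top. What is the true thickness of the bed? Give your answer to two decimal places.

Let the plane be z = a·x + b·y + c.
Outcrop 3−Outcrop 2: 298a − 118b = 249.9;  Outcrop 4−Outcrop 2: 173a − 257b = 105.7.
Solving gives a = 0.92131, b = 0.20890.
|∇z| = √(a²+b²) = 0.94469, so dip δ = arctan(0.94469) = 43.37°.
True thickness = vertical thickness × cos δ = 46 × cos 43.37° = 33.44 m.

33.44 m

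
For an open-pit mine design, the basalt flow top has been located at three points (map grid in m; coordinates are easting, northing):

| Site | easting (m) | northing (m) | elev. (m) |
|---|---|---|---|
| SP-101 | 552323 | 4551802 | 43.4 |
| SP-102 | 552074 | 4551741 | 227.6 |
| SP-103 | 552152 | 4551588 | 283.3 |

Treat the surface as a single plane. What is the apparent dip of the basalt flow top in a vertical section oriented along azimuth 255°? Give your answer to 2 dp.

Let the plane be z = a·easting + b·northing + c.
SP-102−SP-101: −249a − 61b = 184.2;  SP-103−SP-101: −171a − 214b = 239.9.
Solving gives a = −0.57834, b = −0.65889.
Unit vector along 255° is (sin 255°, cos 255°) = (-0.9659, -0.2588).
Slope in that direction = a·(-0.9659) + b·(-0.2588) = 0.72917.
Apparent dip = arctan|0.72917| = 36.10° (true dip is 41.2°, so apparent ≤ true as expected).

36.10°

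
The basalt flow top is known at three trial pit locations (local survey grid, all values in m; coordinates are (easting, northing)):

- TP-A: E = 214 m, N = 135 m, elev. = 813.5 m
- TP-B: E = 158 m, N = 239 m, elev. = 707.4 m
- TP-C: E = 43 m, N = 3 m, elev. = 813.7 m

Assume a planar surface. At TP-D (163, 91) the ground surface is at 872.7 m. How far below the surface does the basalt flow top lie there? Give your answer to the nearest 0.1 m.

Let the plane be z = a·E + b·N + c.
TP-B−TP-A: −56a + 104b = −106.1;  TP-C−TP-A: −171a − 132b = 0.2.
Solving gives a = 0.55547, b = −0.72110.
Then c = 813.5 − a·214 − b·135 = 791.98.
At (163, 91): z_contact = 90.54 − 65.62 + 791.98 = 816.90 m.
Depth below ground = 872.7 − 816.90 = 55.8 m.

55.8 m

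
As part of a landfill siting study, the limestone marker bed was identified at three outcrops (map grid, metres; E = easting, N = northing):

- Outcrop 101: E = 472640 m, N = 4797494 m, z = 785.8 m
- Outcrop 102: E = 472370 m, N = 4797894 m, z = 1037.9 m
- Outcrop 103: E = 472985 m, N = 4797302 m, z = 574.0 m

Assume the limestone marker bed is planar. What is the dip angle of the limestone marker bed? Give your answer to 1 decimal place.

Two edge vectors: Outcrop 101→Outcrop 102 = (-270, 400, 252.1), Outcrop 101→Outcrop 103 = (345, -192, -211.8).
Normal n = (Outcrop 101→Outcrop 102) × (Outcrop 101→Outcrop 103) = (-36316.8, 29788.5, -86160).
So ∂z/∂E = −n_x/n_z = −0.42150 and ∂z/∂N = −n_y/n_z = 0.34573.
Gradient magnitude |∇z| = √(a² + b²) = √(0.17767 + 0.11953) = 0.54516.
True dip = arctan(0.54516) = 28.6°, dipping toward SE (azimuth ≈ 129°).

28.6°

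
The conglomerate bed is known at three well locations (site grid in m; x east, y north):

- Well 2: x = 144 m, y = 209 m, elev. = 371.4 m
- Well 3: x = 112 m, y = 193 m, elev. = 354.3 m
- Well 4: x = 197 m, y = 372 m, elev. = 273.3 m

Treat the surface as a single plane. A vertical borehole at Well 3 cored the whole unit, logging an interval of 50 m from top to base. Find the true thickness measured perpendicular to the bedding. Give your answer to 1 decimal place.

Let the plane be z = a·x + b·y + c.
Well 3−Well 2: −32a − 16b = −17.1;  Well 4−Well 2: 53a + 163b = −98.1.
Solving gives a = 0.99746, b = −0.92617.
|∇z| = √(a²+b²) = 1.36114, so dip δ = arctan(1.36114) = 53.70°.
True thickness = vertical thickness × cos δ = 50 × cos 53.70° = 29.6 m.

29.6 m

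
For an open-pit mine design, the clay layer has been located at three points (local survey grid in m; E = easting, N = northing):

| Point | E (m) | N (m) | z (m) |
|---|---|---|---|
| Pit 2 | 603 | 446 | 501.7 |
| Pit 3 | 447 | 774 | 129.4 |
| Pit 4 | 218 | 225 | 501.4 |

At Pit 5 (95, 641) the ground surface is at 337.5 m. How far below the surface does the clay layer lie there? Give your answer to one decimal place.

269.9 m

Two edge vectors: Pit 2→Pit 3 = (-156, 328, -372.3), Pit 2→Pit 4 = (-385, -221, -0.3).
Normal n = (Pit 2→Pit 3) × (Pit 2→Pit 4) = (-82376.7, 143288.7, 160756).
So ∂z/∂E = −n_x/n_z = 0.51243 and ∂z/∂N = −n_y/n_z = −0.89134.
Intercept c from Pit 2: 501.7 − 309.00 + 397.54 = 590.24.
At (95, 641): z_contact = 48.68 − 571.35 + 590.24 = 67.57 m.
Depth below ground = 337.5 − 67.57 = 269.9 m.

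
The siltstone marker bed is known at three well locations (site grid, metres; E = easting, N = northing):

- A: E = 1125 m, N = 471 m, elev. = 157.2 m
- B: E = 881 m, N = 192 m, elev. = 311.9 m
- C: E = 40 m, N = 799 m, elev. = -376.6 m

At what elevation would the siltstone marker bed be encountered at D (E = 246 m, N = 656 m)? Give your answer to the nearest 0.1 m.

Two edge vectors: A→B = (-244, -279, 154.7), A→C = (-1085, 328, -533.8).
Normal n = (A→B) × (A→C) = (98188.6, -298096.7, -382747).
So ∂z/∂E = −n_x/n_z = 0.256537 and ∂z/∂N = −n_y/n_z = −0.778835.
Intercept c from A: 157.2 − 288.60 + 366.83 = 235.43.
At (246, 656): z = 63.1 − 510.9 + 235.43 = -212.4 m.

-212.4 m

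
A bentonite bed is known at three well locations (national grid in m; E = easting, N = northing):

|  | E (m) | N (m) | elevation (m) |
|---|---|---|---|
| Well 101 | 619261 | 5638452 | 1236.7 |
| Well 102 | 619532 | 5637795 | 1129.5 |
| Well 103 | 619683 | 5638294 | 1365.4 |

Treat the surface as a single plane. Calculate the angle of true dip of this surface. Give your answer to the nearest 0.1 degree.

Two edge vectors: Well 101→Well 102 = (271, -657, -107.2), Well 101→Well 103 = (422, -158, 128.7).
Normal n = (Well 101→Well 102) × (Well 101→Well 103) = (-101493.5, -80116.1, 234436).
So ∂z/∂E = −n_x/n_z = 0.43293 and ∂z/∂N = −n_y/n_z = 0.34174.
Gradient magnitude |∇z| = √(a² + b²) = √(0.18743 + 0.11679) = 0.55155.
True dip = arctan(0.55155) = 28.9°, dipping toward SW (azimuth ≈ 232°).

28.9°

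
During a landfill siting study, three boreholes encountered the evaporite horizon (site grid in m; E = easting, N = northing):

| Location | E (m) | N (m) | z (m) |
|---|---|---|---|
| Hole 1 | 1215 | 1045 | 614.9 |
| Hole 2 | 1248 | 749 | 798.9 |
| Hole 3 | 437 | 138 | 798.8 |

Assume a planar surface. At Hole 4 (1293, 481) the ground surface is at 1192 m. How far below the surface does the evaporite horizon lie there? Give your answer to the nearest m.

Two edge vectors: Hole 1→Hole 2 = (33, -296, 184), Hole 1→Hole 3 = (-778, -907, 183.9).
Normal n = (Hole 1→Hole 2) × (Hole 1→Hole 3) = (112453.6, -149220.7, -260219).
So ∂z/∂E = −n_x/n_z = 0.43215 and ∂z/∂N = −n_y/n_z = −0.57344.
Intercept c from Hole 1: 614.9 − 525.06 + 599.25 = 689.09.
At (1293, 481): z_contact = 558.8 − 275.8 + 689.09 = 972.0 m.
Depth below ground = 1192 − 972.0 = 220 m.

220 m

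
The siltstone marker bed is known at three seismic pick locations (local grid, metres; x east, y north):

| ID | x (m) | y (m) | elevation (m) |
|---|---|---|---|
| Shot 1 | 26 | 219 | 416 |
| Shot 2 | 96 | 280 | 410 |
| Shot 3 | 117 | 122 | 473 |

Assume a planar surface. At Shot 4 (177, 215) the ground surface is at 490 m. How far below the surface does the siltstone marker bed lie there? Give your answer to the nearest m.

Let the plane be z = a·x + b·y + c.
Shot 2−Shot 1: 70a + 61b = −6;  Shot 3−Shot 1: 91a − 97b = 57.
Solving gives a = 0.23458, b = −0.36756.
Then c = 416 − a·26 − b·219 = 490.40.
At (177, 215): z_contact = 41.5 − 79.0 + 490.40 = 452.9 m.
Depth below ground = 490 − 452.9 = 37 m.

37 m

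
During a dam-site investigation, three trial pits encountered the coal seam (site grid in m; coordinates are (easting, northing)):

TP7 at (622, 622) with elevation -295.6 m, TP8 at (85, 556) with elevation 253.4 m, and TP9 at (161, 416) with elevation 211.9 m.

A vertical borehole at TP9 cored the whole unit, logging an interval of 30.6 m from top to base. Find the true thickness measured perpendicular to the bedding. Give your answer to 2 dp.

Let the plane be z = a·E + b·N + c.
TP8−TP7: −537a − 66b = 549;  TP9−TP7: −461a − 206b = 507.5.
Solving gives a = −0.99256, b = −0.24239.
|∇z| = √(a²+b²) = 1.02172, so dip δ = arctan(1.02172) = 45.62°.
True thickness = vertical thickness × cos δ = 30.6 × cos 45.62° = 21.40 m.

21.40 m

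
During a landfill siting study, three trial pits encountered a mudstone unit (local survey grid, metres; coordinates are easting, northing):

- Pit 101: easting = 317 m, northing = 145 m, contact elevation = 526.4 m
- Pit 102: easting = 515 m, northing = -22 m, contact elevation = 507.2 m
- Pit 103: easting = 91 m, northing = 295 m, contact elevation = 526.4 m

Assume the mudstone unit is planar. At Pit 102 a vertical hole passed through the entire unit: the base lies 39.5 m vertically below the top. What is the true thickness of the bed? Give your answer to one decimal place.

33.2 m

Let the plane be z = a·easting + b·northing + c.
Pit 102−Pit 101: 198a − 167b = −19.2;  Pit 103−Pit 101: −226a + 150b = 0.
Solving gives a = 0.35812, b = 0.53957.
|∇z| = √(a²+b²) = 0.64760, so dip δ = arctan(0.64760) = 32.93°.
True thickness = vertical thickness × cos δ = 39.5 × cos 32.93° = 33.2 m.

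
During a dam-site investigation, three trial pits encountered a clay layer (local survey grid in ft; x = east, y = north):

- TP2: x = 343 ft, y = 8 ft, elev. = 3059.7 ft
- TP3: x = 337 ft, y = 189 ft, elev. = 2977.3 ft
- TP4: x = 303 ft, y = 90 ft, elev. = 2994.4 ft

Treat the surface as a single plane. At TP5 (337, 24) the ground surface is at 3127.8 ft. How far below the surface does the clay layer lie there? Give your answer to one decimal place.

79.5 ft

Two edge vectors: TP2→TP3 = (-6, 181, -82.4), TP2→TP4 = (-40, 82, -65.3).
Normal n = (TP2→TP3) × (TP2→TP4) = (-5062.5, 2904.2, 6748).
So ∂z/∂x = −n_x/n_z = 0.75022 and ∂z/∂y = −n_y/n_z = −0.43038.
Intercept c from TP2: 3059.7 − 257.33 + 3.44 = 2805.82.
At (337, 24): z_contact = 252.82 − 10.33 + 2805.82 = 3048.31 ft.
Depth below ground = 3127.8 − 3048.31 = 79.5 ft.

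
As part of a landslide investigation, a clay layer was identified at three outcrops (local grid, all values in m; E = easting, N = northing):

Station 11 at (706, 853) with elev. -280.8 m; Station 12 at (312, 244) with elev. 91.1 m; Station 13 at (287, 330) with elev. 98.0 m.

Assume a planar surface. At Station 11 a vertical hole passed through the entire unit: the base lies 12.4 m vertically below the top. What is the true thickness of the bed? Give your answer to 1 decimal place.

Let the plane be z = a·E + b·N + c.
Station 12−Station 11: −394a − 609b = 371.9;  Station 13−Station 11: −419a − 523b = 378.8.
Solving gives a = −0.73684, b = −0.13397.
|∇z| = √(a²+b²) = 0.74892, so dip δ = arctan(0.74892) = 36.83°.
True thickness = vertical thickness × cos δ = 12.4 × cos 36.83° = 9.9 m.

9.9 m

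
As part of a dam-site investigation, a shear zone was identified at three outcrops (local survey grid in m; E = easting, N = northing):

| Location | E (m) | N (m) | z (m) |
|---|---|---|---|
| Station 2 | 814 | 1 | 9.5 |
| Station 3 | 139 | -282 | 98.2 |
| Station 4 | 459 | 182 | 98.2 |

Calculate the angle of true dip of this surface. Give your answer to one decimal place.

12.7°

Let the plane be z = a·E + b·N + c.
Station 3−Station 2: −675a − 283b = 88.7;  Station 4−Station 2: −355a + 181b = 88.7.
Solving gives a = −0.18486, b = 0.12749.
Gradient magnitude |∇z| = √(a² + b²) = √(0.03417 + 0.01625) = 0.22456.
True dip = arctan(0.22456) = 12.7°, dipping toward SE (azimuth ≈ 125°).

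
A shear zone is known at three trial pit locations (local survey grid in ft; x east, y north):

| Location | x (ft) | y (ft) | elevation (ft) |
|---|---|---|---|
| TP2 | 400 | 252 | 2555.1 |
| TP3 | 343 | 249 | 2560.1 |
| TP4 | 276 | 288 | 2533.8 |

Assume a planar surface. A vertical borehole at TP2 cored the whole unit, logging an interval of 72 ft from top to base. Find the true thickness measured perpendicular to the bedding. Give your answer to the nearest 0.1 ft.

57.4 ft

Two edge vectors: TP2→TP3 = (-57, -3, 5), TP2→TP4 = (-124, 36, -21.3).
Normal n = (TP2→TP3) × (TP2→TP4) = (-116.1, -1834.1, -2424).
So ∂z/∂x = −n_x/n_z = −0.04790 and ∂z/∂y = −n_y/n_z = −0.75664.
|∇z| = √(a²+b²) = 0.75816, so dip δ = arctan(0.75816) = 37.17°.
True thickness = vertical thickness × cos δ = 72 × cos 37.17° = 57.4 ft.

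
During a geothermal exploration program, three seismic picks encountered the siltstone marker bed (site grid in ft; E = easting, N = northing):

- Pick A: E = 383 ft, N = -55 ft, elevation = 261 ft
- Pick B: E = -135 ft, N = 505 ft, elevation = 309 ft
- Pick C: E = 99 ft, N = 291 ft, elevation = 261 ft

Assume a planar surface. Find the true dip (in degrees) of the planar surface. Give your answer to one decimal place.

Two edge vectors: Pick A→Pick B = (-518, 560, 48), Pick A→Pick C = (-284, 346, 0).
Normal n = (Pick A→Pick B) × (Pick A→Pick C) = (-16608, -13632, -20188).
So ∂z/∂E = −n_x/n_z = −0.82267 and ∂z/∂N = −n_y/n_z = −0.67525.
Gradient magnitude |∇z| = √(a² + b²) = √(0.67678 + 0.45597) = 1.06431.
True dip = arctan(1.06431) = 46.8°, dipping toward NE (azimuth ≈ 051°).

46.8°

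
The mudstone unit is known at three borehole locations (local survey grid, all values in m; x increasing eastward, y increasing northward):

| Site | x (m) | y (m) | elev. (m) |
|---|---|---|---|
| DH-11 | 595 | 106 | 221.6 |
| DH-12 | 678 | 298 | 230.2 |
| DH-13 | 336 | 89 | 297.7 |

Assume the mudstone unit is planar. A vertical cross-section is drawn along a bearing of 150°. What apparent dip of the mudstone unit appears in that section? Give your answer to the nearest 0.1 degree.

Let the plane be z = a·x + b·y + c.
DH-12−DH-11: 83a + 192b = 8.6;  DH-13−DH-11: −259a − 17b = 76.1.
Solving gives a = −0.30543, b = 0.17683.
Unit vector along 150° is (sin 150°, cos 150°) = (0.5000, -0.8660).
Slope in that direction = a·(0.5000) + b·(-0.8660) = −0.30585.
Apparent dip = arctan|0.30585| = 17.0° (true dip is 19.4°, so apparent ≤ true as expected).

17.0°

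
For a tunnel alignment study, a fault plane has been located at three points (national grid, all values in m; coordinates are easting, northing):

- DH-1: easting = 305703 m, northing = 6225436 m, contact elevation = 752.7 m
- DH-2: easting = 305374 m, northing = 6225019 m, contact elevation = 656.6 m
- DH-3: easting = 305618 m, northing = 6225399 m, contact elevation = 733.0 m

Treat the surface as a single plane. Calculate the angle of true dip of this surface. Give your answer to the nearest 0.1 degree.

12.0°

Two edge vectors: DH-1→DH-2 = (-329, -417, -96.1), DH-1→DH-3 = (-85, -37, -19.7).
Normal n = (DH-1→DH-2) × (DH-1→DH-3) = (4659.2, 1687.2, -23272).
So ∂z/∂easting = −n_x/n_z = 0.20021 and ∂z/∂northing = −n_y/n_z = 0.07250.
Gradient magnitude |∇z| = √(a² + b²) = √(0.04008 + 0.00526) = 0.21293.
True dip = arctan(0.21293) = 12.0°, dipping toward WSW (azimuth ≈ 250°).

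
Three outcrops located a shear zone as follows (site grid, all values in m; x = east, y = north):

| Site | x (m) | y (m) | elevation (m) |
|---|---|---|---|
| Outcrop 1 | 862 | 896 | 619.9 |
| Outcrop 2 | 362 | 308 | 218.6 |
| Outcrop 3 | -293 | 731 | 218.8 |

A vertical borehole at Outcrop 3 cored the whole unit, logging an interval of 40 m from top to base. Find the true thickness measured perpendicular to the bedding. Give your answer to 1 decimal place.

Let the plane be z = a·x + b·y + c.
Outcrop 2−Outcrop 1: −500a − 588b = −401.3;  Outcrop 3−Outcrop 1: −1155a − 165b = −401.1.
Solving gives a = 0.28431, b = 0.44072.
|∇z| = √(a²+b²) = 0.52447, so dip δ = arctan(0.52447) = 27.68°.
True thickness = vertical thickness × cos δ = 40 × cos 27.68° = 35.4 m.

35.4 m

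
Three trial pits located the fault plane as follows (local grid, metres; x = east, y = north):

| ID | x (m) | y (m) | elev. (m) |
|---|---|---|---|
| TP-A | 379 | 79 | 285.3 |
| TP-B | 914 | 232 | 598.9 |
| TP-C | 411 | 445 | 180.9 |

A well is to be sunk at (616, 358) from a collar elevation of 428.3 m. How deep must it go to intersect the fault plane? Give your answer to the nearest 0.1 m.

Two edge vectors: TP-A→TP-B = (535, 153, 313.6), TP-A→TP-C = (32, 366, -104.4).
Normal n = (TP-A→TP-B) × (TP-A→TP-C) = (-130750.8, 65889.2, 190914).
So ∂z/∂x = −n_x/n_z = 0.68487 and ∂z/∂y = −n_y/n_z = −0.34513.
Intercept c from TP-A: 285.3 − 259.56 + 27.26 = 53.00.
At (616, 358): z_contact = 421.88 − 123.55 + 53.00 = 351.32 m.
Depth below ground = 428.3 − 351.32 = 77.0 m.

77.0 m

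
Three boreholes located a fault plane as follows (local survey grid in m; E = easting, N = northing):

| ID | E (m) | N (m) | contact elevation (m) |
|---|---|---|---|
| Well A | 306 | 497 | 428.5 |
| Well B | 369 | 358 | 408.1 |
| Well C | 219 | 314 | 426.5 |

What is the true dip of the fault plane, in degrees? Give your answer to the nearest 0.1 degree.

9.5°

Let the plane be z = a·E + b·N + c.
Well B−Well A: 63a − 139b = −20.4;  Well C−Well A: −87a − 183b = −2.
Solving gives a = −0.14627, b = 0.08047.
Gradient magnitude |∇z| = √(a² + b²) = √(0.02140 + 0.00647) = 0.16694.
True dip = arctan(0.16694) = 9.5°, dipping toward ESE (azimuth ≈ 119°).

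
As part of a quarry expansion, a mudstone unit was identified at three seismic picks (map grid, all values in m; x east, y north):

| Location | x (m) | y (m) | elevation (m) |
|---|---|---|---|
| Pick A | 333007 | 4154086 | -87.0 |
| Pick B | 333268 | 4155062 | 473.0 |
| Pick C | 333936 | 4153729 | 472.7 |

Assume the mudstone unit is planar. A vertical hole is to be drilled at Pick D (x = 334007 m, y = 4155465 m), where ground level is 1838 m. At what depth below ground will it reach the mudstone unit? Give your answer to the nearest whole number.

663 m

Two edge vectors: Pick A→Pick B = (261, 976, 560), Pick A→Pick C = (929, -357, 559.7).
Normal n = (Pick A→Pick B) × (Pick A→Pick C) = (746187.2, 374158.3, -999881).
So ∂z/∂x = −n_x/n_z = 0.74627601 and ∂z/∂y = −n_y/n_z = 0.37420283.
Intercept c from Pick A: -87 − 248515.13 − 1554470.74 = −1803072.87.
At (334007, 4155465): z_contact = 249261.4 + 1554986.8 − 1803072.87 = 1175.3 m.
Depth below ground = 1838 − 1175.3 = 663 m.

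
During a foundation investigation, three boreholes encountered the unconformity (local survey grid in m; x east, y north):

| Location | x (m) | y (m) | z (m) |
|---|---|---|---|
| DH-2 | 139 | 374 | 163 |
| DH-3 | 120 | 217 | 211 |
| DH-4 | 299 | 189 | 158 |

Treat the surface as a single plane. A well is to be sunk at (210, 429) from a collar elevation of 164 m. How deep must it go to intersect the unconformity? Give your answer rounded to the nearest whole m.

40 m

Two edge vectors: DH-2→DH-3 = (-19, -157, 48), DH-2→DH-4 = (160, -185, -5).
Normal n = (DH-2→DH-3) × (DH-2→DH-4) = (9665, 7585, 28635).
So ∂z/∂x = −n_x/n_z = −0.33752 and ∂z/∂y = −n_y/n_z = −0.26489.
Intercept c from DH-2: 163 + 46.92 + 99.07 = 308.98.
At (210, 429): z_contact = −70.9 − 113.6 + 308.98 = 124.5 m.
Depth below ground = 164 − 124.5 = 40 m.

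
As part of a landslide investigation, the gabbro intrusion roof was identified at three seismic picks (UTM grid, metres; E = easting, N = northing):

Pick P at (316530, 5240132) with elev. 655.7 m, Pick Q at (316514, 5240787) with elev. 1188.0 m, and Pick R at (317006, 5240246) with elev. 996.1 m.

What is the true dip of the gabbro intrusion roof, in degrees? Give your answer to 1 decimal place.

44.2°

Let the plane be z = a·E + b·N + c.
Pick Q−Pick P: −16a + 655b = 532.3;  Pick R−Pick P: 476a + 114b = 340.4.
Solving gives a = 0.51747, b = 0.82531.
Gradient magnitude |∇z| = √(a² + b²) = √(0.26777 + 0.68114) = 0.97412.
True dip = arctan(0.97412) = 44.2°, dipping toward SSW (azimuth ≈ 212°).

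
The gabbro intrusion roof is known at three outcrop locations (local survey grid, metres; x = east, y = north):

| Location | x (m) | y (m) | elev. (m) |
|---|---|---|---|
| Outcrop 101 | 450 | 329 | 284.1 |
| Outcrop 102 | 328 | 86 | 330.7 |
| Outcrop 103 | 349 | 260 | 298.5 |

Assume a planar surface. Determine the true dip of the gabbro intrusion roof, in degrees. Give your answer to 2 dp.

10.41°

Let the plane be z = a·x + b·y + c.
Outcrop 102−Outcrop 101: −122a − 243b = 46.6;  Outcrop 103−Outcrop 101: −101a − 69b = 14.4.
Solving gives a = −0.01760, b = −0.18293.
Gradient magnitude |∇z| = √(a² + b²) = √(0.00031 + 0.03346) = 0.18378.
True dip = arctan(0.18378) = 10.41°, dipping toward N (azimuth ≈ 005°).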